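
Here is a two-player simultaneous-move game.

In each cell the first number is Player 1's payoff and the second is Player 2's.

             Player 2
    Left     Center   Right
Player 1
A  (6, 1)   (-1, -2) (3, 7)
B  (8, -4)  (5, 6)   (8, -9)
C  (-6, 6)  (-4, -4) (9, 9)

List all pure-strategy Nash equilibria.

The pure Nash equilibria are (B, Center), (C, Right).

For each player, find the best response to each opponent profile; mutual best responses are the pure NE.
Player 1 against Left: payoffs 6, 8, -6 → best response B.
Player 1 against Center: payoffs -1, 5, -4 → best response B.
Player 1 against Right: payoffs 3, 8, 9 → best response C.
Player 2 against A: payoffs 1, -2, 7 → best response Right.
Player 2 against B: payoffs -4, 6, -9 → best response Center.
Player 2 against C: payoffs 6, -4, 9 → best response Right.
Mutual best responses: (B, Center); (C, Right).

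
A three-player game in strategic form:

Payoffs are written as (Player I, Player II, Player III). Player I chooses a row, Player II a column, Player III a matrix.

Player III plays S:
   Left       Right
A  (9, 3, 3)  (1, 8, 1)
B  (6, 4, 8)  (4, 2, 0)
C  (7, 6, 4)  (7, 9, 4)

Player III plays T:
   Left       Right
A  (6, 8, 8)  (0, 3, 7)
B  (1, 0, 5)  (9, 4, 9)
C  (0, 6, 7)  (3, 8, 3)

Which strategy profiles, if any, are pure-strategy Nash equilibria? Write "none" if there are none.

(A, Left, T); (B, Right, T); (C, Right, S)

For each strategy profile, look for a profitable unilateral deviation.
(A, Left, S): Player II can switch to Right (3 → 8). Not NE.
(A, Left, T): Player I gets 6, best alternative 1; Player II gets 8, best alternative 3; Player III gets 8, best alternative 3. No profitable deviation — NE.
(A, Right, S): Player I can switch to B (1 → 4). Not NE.
(A, Right, T): Player I can switch to B (0 → 9). Not NE.
(B, Left, S): Player I can switch to A (6 → 9). Not NE.
(B, Left, T): Player I can switch to A (1 → 6). Not NE.
(B, Right, S): Player I can switch to C (4 → 7). Not NE.
(B, Right, T): Player I gets 9, best alternative 3; Player II gets 4, best alternative 0; Player III gets 9, best alternative 0. No profitable deviation — NE.
(C, Left, S): Player I can switch to A (7 → 9). Not NE.
(C, Left, T): Player I can switch to A (0 → 6). Not NE.
(C, Right, S): Player I gets 7, best alternative 4; Player II gets 9, best alternative 6; Player III gets 4, best alternative 3. No profitable deviation — NE.
(C, Right, T): Player I can switch to B (3 → 9). Not NE.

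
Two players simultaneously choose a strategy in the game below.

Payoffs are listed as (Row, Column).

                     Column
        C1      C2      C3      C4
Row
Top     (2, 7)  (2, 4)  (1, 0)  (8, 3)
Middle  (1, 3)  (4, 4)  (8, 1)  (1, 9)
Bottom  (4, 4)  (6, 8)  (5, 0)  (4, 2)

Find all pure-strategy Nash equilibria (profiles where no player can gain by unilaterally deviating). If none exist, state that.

Pure NE: (Bottom, C2)

(Top, C1): Row can switch to Bottom (2 → 4). Not NE.
(Top, C2): Row can switch to Middle (2 → 4). Not NE.
(Top, C3): Row can switch to Middle (1 → 8). Not NE.
(Top, C4): Column can switch to C1 (3 → 7). Not NE.
(Middle, C1): Row can switch to Top (1 → 2). Not NE.
(Middle, C2): Row can switch to Bottom (4 → 6). Not NE.
(Middle, C3): Column can switch to C1 (1 → 3). Not NE.
(Middle, C4): Row can switch to Top (1 → 8). Not NE.
(Bottom, C1): Column can switch to C2 (4 → 8). Not NE.
(Bottom, C2): Row gets 6, best alternative 4; Column gets 8, best alternative 4. No profitable deviation — NE.
(Bottom, C3): Row can switch to Middle (5 → 8). Not NE.
(The remaining 1 profile has a profitable deviation by the same check.)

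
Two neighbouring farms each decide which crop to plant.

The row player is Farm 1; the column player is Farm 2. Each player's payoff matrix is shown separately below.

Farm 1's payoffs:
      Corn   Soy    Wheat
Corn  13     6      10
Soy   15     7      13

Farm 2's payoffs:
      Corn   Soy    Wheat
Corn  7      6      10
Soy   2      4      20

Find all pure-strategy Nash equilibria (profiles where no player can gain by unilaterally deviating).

(Corn, Corn): Farm 1 can switch to Soy (13 → 15). Not NE.
(Corn, Soy): Farm 1 can switch to Soy (6 → 7). Not NE.
(Corn, Wheat): Farm 1 can switch to Soy (10 → 13). Not NE.
(Soy, Corn): Farm 2 can switch to Soy (2 → 4). Not NE.
(Soy, Soy): Farm 2 can switch to Wheat (4 → 20). Not NE.
(Soy, Wheat): Farm 1 gets 13, best alternative 10; Farm 2 gets 20, best alternative 4. No profitable deviation — NE.

The unique pure-strategy Nash equilibrium is (Soy, Wheat).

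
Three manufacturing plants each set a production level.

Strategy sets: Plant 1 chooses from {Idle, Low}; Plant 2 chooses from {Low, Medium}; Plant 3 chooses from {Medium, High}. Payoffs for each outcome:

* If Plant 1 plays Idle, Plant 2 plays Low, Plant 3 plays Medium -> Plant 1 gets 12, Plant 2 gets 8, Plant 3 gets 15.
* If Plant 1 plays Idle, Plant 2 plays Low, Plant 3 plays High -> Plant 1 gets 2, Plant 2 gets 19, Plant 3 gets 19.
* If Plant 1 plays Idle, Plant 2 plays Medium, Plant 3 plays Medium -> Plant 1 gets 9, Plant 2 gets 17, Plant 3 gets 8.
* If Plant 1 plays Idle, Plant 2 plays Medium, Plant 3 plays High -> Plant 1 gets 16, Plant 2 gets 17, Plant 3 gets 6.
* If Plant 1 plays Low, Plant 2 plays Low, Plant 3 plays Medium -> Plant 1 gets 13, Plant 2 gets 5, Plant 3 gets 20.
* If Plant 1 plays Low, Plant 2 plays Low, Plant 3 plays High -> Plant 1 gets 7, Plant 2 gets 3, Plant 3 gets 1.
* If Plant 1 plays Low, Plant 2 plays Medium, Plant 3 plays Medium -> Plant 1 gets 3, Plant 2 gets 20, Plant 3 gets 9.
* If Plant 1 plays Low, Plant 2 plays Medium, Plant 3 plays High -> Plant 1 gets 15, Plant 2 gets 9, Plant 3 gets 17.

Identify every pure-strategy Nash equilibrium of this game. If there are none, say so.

Plant 1 against (Low, Medium): payoffs 12, 13 → best response Low.
Plant 1 against (Low, High): payoffs 2, 7 → best response Low.
Plant 1 against (Medium, Medium): payoffs 9, 3 → best response Idle.
Plant 1 against (Medium, High): payoffs 16, 15 → best response Idle.
Plant 2 against (Idle, Medium): payoffs 8, 17 → best response Medium.
Plant 2 against (Idle, High): payoffs 19, 17 → best response Low.
Plant 2 against (Low, Medium): payoffs 5, 20 → best response Medium.
Plant 2 against (Low, High): payoffs 3, 9 → best response Medium.
Plant 3 against (Idle, Low): payoffs 15, 19 → best response High.
Plant 3 against (Idle, Medium): payoffs 8, 6 → best response Medium.
Plant 3 against (Low, Low): payoffs 20, 1 → best response Medium.
Plant 3 against (Low, Medium): payoffs 9, 17 → best response High.
Mutual best responses: (Idle, Medium, Medium).

(Idle, Medium, Medium)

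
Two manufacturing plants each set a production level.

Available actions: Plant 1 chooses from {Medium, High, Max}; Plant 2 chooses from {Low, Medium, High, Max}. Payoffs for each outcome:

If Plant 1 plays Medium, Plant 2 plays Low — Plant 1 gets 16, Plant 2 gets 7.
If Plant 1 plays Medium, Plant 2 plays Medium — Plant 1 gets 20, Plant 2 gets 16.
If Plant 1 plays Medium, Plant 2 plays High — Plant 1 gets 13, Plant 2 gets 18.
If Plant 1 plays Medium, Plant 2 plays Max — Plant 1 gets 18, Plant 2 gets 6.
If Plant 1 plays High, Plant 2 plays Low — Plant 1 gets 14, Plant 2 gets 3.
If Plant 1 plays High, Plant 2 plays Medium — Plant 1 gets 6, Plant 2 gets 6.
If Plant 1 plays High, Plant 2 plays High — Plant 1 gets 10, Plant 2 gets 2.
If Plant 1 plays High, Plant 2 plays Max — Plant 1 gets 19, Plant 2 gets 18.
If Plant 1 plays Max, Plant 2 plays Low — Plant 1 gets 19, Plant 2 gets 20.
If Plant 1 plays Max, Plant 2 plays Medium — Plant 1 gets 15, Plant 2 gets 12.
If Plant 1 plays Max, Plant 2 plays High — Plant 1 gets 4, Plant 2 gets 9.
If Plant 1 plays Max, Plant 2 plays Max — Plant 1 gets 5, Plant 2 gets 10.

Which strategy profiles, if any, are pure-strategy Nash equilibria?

Plant 1 against Low: payoffs 16, 14, 19 → best response Max.
Plant 1 against Medium: payoffs 20, 6, 15 → best response Medium.
Plant 1 against High: payoffs 13, 10, 4 → best response Medium.
Plant 1 against Max: payoffs 18, 19, 5 → best response High.
Plant 2 against Medium: payoffs 7, 16, 18, 6 → best response High.
Plant 2 against High: payoffs 3, 6, 2, 18 → best response Max.
Plant 2 against Max: payoffs 20, 12, 9, 10 → best response Low.
Mutual best responses: (Medium, High); (High, Max); (Max, Low).

(Medium, High), (High, Max), (Max, Low)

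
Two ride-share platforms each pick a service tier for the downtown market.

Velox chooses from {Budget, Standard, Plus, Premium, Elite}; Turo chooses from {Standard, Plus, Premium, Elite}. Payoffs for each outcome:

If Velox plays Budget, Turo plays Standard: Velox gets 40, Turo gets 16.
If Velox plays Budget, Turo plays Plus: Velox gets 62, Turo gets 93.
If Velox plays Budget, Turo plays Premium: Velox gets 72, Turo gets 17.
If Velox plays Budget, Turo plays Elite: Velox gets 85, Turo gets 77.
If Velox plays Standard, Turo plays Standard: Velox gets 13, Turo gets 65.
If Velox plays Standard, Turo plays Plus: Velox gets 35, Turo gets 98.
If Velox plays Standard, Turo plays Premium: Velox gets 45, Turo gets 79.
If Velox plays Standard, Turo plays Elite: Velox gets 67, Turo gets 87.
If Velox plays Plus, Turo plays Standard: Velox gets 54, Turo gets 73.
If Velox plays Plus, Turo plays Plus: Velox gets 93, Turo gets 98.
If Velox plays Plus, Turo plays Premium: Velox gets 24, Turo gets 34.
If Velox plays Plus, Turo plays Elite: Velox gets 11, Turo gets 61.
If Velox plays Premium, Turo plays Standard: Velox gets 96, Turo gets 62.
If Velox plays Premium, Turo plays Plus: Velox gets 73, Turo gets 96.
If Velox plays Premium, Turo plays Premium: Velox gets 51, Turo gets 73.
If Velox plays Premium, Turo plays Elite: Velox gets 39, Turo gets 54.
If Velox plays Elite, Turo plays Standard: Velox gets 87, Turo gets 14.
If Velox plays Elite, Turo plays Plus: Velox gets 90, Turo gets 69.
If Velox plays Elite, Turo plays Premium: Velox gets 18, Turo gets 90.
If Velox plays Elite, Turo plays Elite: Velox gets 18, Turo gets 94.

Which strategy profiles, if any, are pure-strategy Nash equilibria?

The unique pure-strategy Nash equilibrium is (Plus, Plus).

(Budget, Standard): Velox can switch to Plus (40 → 54). Not NE.
(Budget, Plus): Velox can switch to Plus (62 → 93). Not NE.
(Budget, Premium): Turo can switch to Plus (17 → 93). Not NE.
(Budget, Elite): Turo can switch to Plus (77 → 93). Not NE.
(Standard, Standard): Velox can switch to Budget (13 → 40). Not NE.
(Standard, Plus): Velox can switch to Budget (35 → 62). Not NE.
(Standard, Premium): Velox can switch to Budget (45 → 72). Not NE.
(Standard, Elite): Velox can switch to Budget (67 → 85). Not NE.
(Plus, Plus): Velox gets 93, best alternative 90; Turo gets 98, best alternative 73. No profitable deviation — NE.
(The remaining 11 profiles each have a profitable deviation by the same check.)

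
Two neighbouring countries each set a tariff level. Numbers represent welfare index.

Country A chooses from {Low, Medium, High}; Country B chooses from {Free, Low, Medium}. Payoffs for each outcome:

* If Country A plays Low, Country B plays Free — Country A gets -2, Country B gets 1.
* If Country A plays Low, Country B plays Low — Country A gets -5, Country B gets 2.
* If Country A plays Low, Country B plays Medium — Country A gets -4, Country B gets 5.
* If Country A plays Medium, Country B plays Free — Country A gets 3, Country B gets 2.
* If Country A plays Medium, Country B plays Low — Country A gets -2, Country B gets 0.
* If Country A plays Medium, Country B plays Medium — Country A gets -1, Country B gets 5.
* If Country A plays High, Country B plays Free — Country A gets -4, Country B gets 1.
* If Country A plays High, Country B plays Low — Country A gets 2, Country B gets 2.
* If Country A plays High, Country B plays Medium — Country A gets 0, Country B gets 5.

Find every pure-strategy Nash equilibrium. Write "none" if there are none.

Country A against Free: payoffs -2, 3, -4 → best response Medium.
Country A against Low: payoffs -5, -2, 2 → best response High.
Country A against Medium: payoffs -4, -1, 0 → best response High.
Country B against Low: payoffs 1, 2, 5 → best response Medium.
Country B against Medium: payoffs 2, 0, 5 → best response Medium.
Country B against High: payoffs 1, 2, 5 → best response Medium.
Mutual best responses: (High, Medium).

Pure NE: (High, Medium)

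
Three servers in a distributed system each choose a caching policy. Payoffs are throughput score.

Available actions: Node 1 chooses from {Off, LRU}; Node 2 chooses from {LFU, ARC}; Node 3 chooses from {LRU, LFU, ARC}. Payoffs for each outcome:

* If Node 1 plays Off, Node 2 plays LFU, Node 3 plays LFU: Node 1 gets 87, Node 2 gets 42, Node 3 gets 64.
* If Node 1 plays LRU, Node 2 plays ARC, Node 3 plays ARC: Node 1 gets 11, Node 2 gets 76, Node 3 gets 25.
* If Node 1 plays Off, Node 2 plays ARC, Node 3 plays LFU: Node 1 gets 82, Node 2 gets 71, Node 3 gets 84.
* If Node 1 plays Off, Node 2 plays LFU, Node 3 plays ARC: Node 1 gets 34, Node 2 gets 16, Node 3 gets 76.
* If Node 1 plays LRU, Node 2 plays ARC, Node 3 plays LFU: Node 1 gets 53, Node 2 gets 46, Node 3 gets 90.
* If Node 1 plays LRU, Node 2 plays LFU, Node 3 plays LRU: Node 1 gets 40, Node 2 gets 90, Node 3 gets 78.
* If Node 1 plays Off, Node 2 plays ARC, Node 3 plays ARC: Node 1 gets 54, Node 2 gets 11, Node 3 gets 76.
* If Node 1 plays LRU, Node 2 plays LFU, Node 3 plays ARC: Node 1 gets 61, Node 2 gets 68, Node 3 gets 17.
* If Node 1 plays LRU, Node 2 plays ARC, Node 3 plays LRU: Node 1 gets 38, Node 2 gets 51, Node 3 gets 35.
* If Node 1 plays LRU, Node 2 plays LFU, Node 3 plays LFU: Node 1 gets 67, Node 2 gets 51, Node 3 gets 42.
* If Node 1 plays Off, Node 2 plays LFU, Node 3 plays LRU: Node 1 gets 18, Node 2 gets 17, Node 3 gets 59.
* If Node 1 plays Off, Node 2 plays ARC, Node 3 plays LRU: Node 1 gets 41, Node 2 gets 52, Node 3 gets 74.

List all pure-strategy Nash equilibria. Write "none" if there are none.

Node 1 against (LFU, LRU): payoffs 18, 40 → best response LRU.
Node 1 against (LFU, LFU): payoffs 87, 67 → best response Off.
Node 1 against (LFU, ARC): payoffs 34, 61 → best response LRU.
Node 1 against (ARC, LRU): payoffs 41, 38 → best response Off.
Node 1 against (ARC, LFU): payoffs 82, 53 → best response Off.
Node 1 against (ARC, ARC): payoffs 54, 11 → best response Off.
Node 2 against (Off, LRU): payoffs 17, 52 → best response ARC.
Node 2 against (Off, LFU): payoffs 42, 71 → best response ARC.
Node 2 against (Off, ARC): payoffs 16, 11 → best response LFU.
Node 2 against (LRU, LRU): payoffs 90, 51 → best response LFU.
Node 2 against (LRU, LFU): payoffs 51, 46 → best response LFU.
Node 2 against (LRU, ARC): payoffs 68, 76 → best response ARC.
Node 3 against (Off, LFU): payoffs 59, 64, 76 → best response ARC.
Node 3 against (Off, ARC): payoffs 74, 84, 76 → best response LFU.
Node 3 against (LRU, LFU): payoffs 78, 42, 17 → best response LRU.
Node 3 against (LRU, ARC): payoffs 35, 90, 25 → best response LFU.
Mutual best responses: (Off, ARC, LFU); (LRU, LFU, LRU).

(Off, ARC, LFU) and (LRU, LFU, LRU)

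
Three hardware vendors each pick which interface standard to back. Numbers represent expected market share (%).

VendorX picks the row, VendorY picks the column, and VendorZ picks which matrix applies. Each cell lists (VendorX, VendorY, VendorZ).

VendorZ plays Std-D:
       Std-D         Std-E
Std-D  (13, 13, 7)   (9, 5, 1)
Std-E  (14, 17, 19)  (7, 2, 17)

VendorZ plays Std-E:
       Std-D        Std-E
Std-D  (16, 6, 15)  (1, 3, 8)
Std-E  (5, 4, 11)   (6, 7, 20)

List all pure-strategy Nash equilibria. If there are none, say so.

For each player, find the best response to each opponent profile; mutual best responses are the pure NE.
VendorX against (Std-D, Std-D): payoffs 13, 14 → best response Std-E.
VendorX against (Std-D, Std-E): payoffs 16, 5 → best response Std-D.
VendorX against (Std-E, Std-D): payoffs 9, 7 → best response Std-D.
VendorX against (Std-E, Std-E): payoffs 1, 6 → best response Std-E.
VendorY against (Std-D, Std-D): payoffs 13, 5 → best response Std-D.
VendorY against (Std-D, Std-E): payoffs 6, 3 → best response Std-D.
VendorY against (Std-E, Std-D): payoffs 17, 2 → best response Std-D.
VendorY against (Std-E, Std-E): payoffs 4, 7 → best response Std-E.
VendorZ against (Std-D, Std-D): payoffs 7, 15 → best response Std-E.
VendorZ against (Std-D, Std-E): payoffs 1, 8 → best response Std-E.
VendorZ against (Std-E, Std-D): payoffs 19, 11 → best response Std-D.
VendorZ against (Std-E, Std-E): payoffs 17, 20 → best response Std-E.
Mutual best responses: (Std-D, Std-D, Std-E); (Std-E, Std-D, Std-D); (Std-E, Std-E, Std-E).

The pure Nash equilibria are (Std-D, Std-D, Std-E), (Std-E, Std-D, Std-D), (Std-E, Std-E, Std-E).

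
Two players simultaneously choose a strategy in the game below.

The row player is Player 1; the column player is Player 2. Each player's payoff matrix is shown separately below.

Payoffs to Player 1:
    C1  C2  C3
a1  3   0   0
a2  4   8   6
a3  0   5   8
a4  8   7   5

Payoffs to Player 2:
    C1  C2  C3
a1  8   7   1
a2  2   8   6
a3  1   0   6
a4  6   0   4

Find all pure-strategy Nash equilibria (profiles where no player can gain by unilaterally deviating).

Pure-strategy Nash equilibria: (a2, C2); (a3, C3); (a4, C1)

Player 1 against C1: payoffs 3, 4, 0, 8 → best response a4.
Player 1 against C2: payoffs 0, 8, 5, 7 → best response a2.
Player 1 against C3: payoffs 0, 6, 8, 5 → best response a3.
Player 2 against a1: payoffs 8, 7, 1 → best response C1.
Player 2 against a2: payoffs 2, 8, 6 → best response C2.
Player 2 against a3: payoffs 1, 0, 6 → best response C3.
Player 2 against a4: payoffs 6, 0, 4 → best response C1.
Mutual best responses: (a2, C2); (a3, C3); (a4, C1).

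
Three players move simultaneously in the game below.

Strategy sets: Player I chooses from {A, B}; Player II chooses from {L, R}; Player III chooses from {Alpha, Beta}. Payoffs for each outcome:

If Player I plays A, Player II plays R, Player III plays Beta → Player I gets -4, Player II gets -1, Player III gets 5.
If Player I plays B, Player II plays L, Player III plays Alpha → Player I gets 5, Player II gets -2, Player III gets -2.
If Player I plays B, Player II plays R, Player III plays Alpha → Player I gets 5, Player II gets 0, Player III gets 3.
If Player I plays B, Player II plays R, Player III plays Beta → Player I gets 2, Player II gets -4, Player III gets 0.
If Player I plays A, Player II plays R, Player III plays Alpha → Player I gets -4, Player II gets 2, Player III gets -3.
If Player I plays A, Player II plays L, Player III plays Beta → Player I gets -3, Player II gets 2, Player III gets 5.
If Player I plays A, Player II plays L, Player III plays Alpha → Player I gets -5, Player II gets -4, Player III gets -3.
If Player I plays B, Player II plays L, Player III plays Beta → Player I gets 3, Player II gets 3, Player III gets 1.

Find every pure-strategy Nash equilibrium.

(B, L, Beta); (B, R, Alpha)

For each strategy profile, look for a profitable unilateral deviation.
(A, L, Alpha): Player I can switch to B (-5 → 5). Not NE.
(A, L, Beta): Player I can switch to B (-3 → 3). Not NE.
(A, R, Alpha): Player I can switch to B (-4 → 5). Not NE.
(A, R, Beta): Player I can switch to B (-4 → 2). Not NE.
(B, L, Alpha): Player II can switch to R (-2 → 0). Not NE.
(B, L, Beta): Player I gets 3, best alternative -3; Player II gets 3, best alternative -4; Player III gets 1, best alternative -2. No profitable deviation — NE.
(B, R, Alpha): Player I gets 5, best alternative -4; Player II gets 0, best alternative -2; Player III gets 3, best alternative 0. No profitable deviation — NE.
(B, R, Beta): Player II can switch to L (-4 → 3). Not NE.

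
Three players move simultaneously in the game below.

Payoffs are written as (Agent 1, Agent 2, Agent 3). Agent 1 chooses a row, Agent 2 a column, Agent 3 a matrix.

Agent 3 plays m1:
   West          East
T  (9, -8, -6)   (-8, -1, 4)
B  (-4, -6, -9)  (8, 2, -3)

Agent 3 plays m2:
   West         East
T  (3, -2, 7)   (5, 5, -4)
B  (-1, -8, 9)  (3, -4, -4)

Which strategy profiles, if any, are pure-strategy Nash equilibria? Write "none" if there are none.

The unique pure-strategy Nash equilibrium is (B, East, m1).

(T, West, m1): Agent 2 can switch to East (-8 → -1). Not NE.
(T, West, m2): Agent 2 can switch to East (-2 → 5). Not NE.
(T, East, m1): Agent 1 can switch to B (-8 → 8). Not NE.
(T, East, m2): Agent 3 can switch to m1 (-4 → 4). Not NE.
(B, West, m1): Agent 1 can switch to T (-4 → 9). Not NE.
(B, West, m2): Agent 1 can switch to T (-1 → 3). Not NE.
(B, East, m1): Agent 1 gets 8, best alternative -8; Agent 2 gets 2, best alternative -6; Agent 3 gets -3, best alternative -4. No profitable deviation — NE.
(The remaining 1 profile has a profitable deviation by the same check.)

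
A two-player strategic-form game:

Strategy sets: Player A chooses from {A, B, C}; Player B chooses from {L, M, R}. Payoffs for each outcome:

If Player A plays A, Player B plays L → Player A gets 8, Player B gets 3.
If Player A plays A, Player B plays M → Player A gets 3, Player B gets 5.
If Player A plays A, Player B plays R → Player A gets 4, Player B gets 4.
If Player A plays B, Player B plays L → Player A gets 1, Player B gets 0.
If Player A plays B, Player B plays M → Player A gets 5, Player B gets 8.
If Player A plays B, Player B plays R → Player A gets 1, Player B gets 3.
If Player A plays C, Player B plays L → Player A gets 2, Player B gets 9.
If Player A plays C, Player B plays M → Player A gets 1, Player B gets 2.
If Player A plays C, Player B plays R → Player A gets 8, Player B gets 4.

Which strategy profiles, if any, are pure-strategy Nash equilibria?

(A, L): Player B can switch to M (3 → 5). Not NE.
(A, M): Player A can switch to B (3 → 5). Not NE.
(A, R): Player A can switch to C (4 → 8). Not NE.
(B, L): Player A can switch to A (1 → 8). Not NE.
(B, M): Player A gets 5, best alternative 3; Player B gets 8, best alternative 3. No profitable deviation — NE.
(B, R): Player A can switch to A (1 → 4). Not NE.
(C, L): Player A can switch to A (2 → 8). Not NE.
(C, M): Player A can switch to A (1 → 3). Not NE.
(C, R): Player B can switch to L (4 → 9). Not NE.

Pure NE: (B, M)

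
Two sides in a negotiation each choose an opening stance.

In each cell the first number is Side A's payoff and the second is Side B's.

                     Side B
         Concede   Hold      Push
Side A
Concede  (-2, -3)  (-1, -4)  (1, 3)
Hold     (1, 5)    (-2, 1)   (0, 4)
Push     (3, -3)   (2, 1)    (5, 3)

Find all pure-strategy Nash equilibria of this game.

Pure NE: (Push, Push)

Side A against Concede: payoffs -2, 1, 3 → best response Push.
Side A against Hold: payoffs -1, -2, 2 → best response Push.
Side A against Push: payoffs 1, 0, 5 → best response Push.
Side B against Concede: payoffs -3, -4, 3 → best response Push.
Side B against Hold: payoffs 5, 1, 4 → best response Concede.
Side B against Push: payoffs -3, 1, 3 → best response Push.
Mutual best responses: (Push, Push).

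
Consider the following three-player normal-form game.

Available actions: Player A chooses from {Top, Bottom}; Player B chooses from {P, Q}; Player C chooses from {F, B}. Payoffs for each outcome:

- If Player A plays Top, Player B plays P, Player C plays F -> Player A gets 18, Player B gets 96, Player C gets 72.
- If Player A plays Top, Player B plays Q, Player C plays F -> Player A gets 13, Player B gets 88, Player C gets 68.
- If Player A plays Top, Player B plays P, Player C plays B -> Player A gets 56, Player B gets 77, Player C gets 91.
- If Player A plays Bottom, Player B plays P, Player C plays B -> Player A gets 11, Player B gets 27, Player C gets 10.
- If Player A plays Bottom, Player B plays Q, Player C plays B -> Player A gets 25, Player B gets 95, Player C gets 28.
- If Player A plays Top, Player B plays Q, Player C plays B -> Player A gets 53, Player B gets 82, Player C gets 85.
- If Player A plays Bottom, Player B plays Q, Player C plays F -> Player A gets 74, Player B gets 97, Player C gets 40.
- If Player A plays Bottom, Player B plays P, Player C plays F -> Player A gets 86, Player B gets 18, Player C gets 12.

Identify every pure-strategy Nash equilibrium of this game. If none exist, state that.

The pure Nash equilibria are (Top, Q, B); (Bottom, Q, F).

Check each profile: it is a Nash equilibrium iff no player can strictly gain by switching unilaterally.
(Top, P, F): Player A can switch to Bottom (18 → 86). Not NE.
(Top, P, B): Player B can switch to Q (77 → 82). Not NE.
(Top, Q, F): Player A can switch to Bottom (13 → 74). Not NE.
(Top, Q, B): Player A gets 53, best alternative 25; Player B gets 82, best alternative 77; Player C gets 85, best alternative 68. No profitable deviation — NE.
(Bottom, P, F): Player B can switch to Q (18 → 97). Not NE.
(Bottom, P, B): Player A can switch to Top (11 → 56). Not NE.
(Bottom, Q, F): Player A gets 74, best alternative 13; Player B gets 97, best alternative 18; Player C gets 40, best alternative 28. No profitable deviation — NE.
(Bottom, Q, B): Player A can switch to Top (25 → 53). Not NE.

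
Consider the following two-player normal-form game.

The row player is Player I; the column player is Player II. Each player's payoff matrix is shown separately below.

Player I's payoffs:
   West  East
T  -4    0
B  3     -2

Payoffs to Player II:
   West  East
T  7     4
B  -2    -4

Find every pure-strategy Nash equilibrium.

Pure NE: (B, West)

Player I against West: payoffs -4, 3 → best response B.
Player I against East: payoffs 0, -2 → best response T.
Player II against T: payoffs 7, 4 → best response West.
Player II against B: payoffs -2, -4 → best response West.
Mutual best responses: (B, West).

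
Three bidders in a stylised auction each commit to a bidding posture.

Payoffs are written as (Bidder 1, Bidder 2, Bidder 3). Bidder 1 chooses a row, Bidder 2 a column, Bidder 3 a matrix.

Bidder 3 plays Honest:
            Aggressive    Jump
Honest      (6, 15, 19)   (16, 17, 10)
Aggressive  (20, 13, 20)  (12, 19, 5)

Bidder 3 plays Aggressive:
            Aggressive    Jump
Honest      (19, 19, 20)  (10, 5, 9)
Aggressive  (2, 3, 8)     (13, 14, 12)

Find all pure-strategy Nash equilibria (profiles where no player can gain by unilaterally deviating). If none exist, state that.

For each strategy profile, look for a profitable unilateral deviation.
(Honest, Aggressive, Honest): Bidder 1 can switch to Aggressive (6 → 20). Not NE.
(Honest, Aggressive, Aggressive): Bidder 1 gets 19, best alternative 2; Bidder 2 gets 19, best alternative 5; Bidder 3 gets 20, best alternative 19. No profitable deviation — NE.
(Honest, Jump, Honest): Bidder 1 gets 16, best alternative 12; Bidder 2 gets 17, best alternative 15; Bidder 3 gets 10, best alternative 9. No profitable deviation — NE.
(Honest, Jump, Aggressive): Bidder 1 can switch to Aggressive (10 → 13). Not NE.
(Aggressive, Aggressive, Honest): Bidder 2 can switch to Jump (13 → 19). Not NE.
(Aggressive, Aggressive, Aggressive): Bidder 1 can switch to Honest (2 → 19). Not NE.
(Aggressive, Jump, Honest): Bidder 1 can switch to Honest (12 → 16). Not NE.
(Aggressive, Jump, Aggressive): Bidder 1 gets 13, best alternative 10; Bidder 2 gets 14, best alternative 3; Bidder 3 gets 12, best alternative 5. No profitable deviation — NE.

Pure-strategy Nash equilibria: (Honest, Aggressive, Aggressive); (Honest, Jump, Honest); (Aggressive, Jump, Aggressive)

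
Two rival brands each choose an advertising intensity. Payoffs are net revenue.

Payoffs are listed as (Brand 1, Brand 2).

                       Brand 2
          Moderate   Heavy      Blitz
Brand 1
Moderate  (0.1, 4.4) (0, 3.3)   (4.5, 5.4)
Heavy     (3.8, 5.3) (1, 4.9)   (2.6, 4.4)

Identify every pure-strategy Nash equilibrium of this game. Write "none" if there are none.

(Moderate, Moderate): Brand 1 can switch to Heavy (0.1 → 3.8). Not NE.
(Moderate, Heavy): Brand 1 can switch to Heavy (0 → 1). Not NE.
(Moderate, Blitz): Brand 1 gets 4.5, best alternative 2.6; Brand 2 gets 5.4, best alternative 4.4. No profitable deviation — NE.
(Heavy, Moderate): Brand 1 gets 3.8, best alternative 0.1; Brand 2 gets 5.3, best alternative 4.9. No profitable deviation — NE.
(Heavy, Heavy): Brand 2 can switch to Moderate (4.9 → 5.3). Not NE.
(Heavy, Blitz): Brand 1 can switch to Moderate (2.6 → 4.5). Not NE.

Pure-strategy Nash equilibria: (Moderate, Blitz) and (Heavy, Moderate)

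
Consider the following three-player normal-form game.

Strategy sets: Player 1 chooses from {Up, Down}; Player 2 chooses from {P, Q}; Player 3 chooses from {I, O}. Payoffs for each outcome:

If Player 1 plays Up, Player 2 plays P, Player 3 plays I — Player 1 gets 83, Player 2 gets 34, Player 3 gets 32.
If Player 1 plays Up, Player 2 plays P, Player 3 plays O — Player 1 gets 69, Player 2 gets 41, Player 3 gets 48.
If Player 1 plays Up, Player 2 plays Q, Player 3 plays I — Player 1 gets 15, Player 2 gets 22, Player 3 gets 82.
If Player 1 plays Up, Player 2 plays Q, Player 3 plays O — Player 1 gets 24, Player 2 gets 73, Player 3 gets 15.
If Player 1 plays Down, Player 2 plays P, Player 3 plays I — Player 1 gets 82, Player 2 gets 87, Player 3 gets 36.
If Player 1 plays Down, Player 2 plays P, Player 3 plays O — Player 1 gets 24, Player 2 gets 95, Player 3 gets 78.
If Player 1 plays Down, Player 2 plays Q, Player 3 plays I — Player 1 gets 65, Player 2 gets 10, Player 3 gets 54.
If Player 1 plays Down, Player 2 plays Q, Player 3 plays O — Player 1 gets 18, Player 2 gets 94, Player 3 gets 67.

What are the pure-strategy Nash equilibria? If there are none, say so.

There is no pure-strategy Nash equilibrium.

For each player, find the best response to each opponent profile; mutual best responses are the pure NE.
Player 1 against (P, I): payoffs 83, 82 → best response Up.
Player 1 against (P, O): payoffs 69, 24 → best response Up.
Player 1 against (Q, I): payoffs 15, 65 → best response Down.
Player 1 against (Q, O): payoffs 24, 18 → best response Up.
Player 2 against (Up, I): payoffs 34, 22 → best response P.
Player 2 against (Up, O): payoffs 41, 73 → best response Q.
Player 2 against (Down, I): payoffs 87, 10 → best response P.
Player 2 against (Down, O): payoffs 95, 94 → best response P.
Player 3 against (Up, P): payoffs 32, 48 → best response O.
Player 3 against (Up, Q): payoffs 82, 15 → best response I.
Player 3 against (Down, P): payoffs 36, 78 → best response O.
Player 3 against (Down, Q): payoffs 54, 67 → best response O.
No profile is a mutual best response for all players.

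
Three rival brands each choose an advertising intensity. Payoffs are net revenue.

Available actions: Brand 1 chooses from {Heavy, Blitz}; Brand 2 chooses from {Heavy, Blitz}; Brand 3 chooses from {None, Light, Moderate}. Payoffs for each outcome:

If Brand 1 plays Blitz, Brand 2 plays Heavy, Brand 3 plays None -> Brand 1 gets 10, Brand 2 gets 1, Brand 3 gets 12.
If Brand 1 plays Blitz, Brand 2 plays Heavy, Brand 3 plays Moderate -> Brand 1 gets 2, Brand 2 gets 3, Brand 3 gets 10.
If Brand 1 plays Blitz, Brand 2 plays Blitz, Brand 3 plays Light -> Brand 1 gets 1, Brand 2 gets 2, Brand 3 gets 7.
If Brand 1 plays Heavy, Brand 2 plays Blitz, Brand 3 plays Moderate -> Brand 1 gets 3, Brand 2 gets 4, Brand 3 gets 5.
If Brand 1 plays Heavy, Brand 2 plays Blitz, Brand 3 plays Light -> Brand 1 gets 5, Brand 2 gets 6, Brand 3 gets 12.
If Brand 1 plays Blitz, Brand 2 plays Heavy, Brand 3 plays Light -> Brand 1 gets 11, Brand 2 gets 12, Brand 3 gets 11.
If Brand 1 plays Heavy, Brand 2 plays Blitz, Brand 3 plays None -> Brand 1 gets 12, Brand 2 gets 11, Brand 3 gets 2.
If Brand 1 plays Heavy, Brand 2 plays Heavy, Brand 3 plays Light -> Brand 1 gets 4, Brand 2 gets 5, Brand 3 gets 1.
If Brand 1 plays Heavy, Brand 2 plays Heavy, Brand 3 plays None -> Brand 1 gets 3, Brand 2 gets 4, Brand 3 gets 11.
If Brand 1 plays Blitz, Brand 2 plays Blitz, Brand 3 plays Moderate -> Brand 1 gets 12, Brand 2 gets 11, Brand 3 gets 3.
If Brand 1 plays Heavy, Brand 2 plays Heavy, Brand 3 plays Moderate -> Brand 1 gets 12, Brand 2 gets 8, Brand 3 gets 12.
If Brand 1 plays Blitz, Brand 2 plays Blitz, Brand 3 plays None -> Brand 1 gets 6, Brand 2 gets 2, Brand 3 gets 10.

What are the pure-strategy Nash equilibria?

(Heavy, Heavy, Moderate) and (Heavy, Blitz, Light)

Brand 1 against (Heavy, None): payoffs 3, 10 → best response Blitz.
Brand 1 against (Heavy, Light): payoffs 4, 11 → best response Blitz.
Brand 1 against (Heavy, Moderate): payoffs 12, 2 → best response Heavy.
Brand 1 against (Blitz, None): payoffs 12, 6 → best response Heavy.
Brand 1 against (Blitz, Light): payoffs 5, 1 → best response Heavy.
Brand 1 against (Blitz, Moderate): payoffs 3, 12 → best response Blitz.
Brand 2 against (Heavy, None): payoffs 4, 11 → best response Blitz.
Brand 2 against (Heavy, Light): payoffs 5, 6 → best response Blitz.
Brand 2 against (Heavy, Moderate): payoffs 8, 4 → best response Heavy.
Brand 2 against (Blitz, None): payoffs 1, 2 → best response Blitz.
Brand 2 against (Blitz, Light): payoffs 12, 2 → best response Heavy.
Brand 2 against (Blitz, Moderate): payoffs 3, 11 → best response Blitz.
Brand 3 against (Heavy, Heavy): payoffs 11, 1, 12 → best response Moderate.
Brand 3 against (Heavy, Blitz): payoffs 2, 12, 5 → best response Light.
Brand 3 against (Blitz, Heavy): payoffs 12, 11, 10 → best response None.
Brand 3 against (Blitz, Blitz): payoffs 10, 7, 3 → best response None.
Mutual best responses: (Heavy, Heavy, Moderate); (Heavy, Blitz, Light).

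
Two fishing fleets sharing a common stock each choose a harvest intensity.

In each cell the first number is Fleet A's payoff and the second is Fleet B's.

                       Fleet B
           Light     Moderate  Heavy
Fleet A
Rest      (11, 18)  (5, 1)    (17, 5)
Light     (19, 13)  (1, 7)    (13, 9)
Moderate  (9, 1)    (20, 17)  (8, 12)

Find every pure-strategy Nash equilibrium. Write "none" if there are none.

(Rest, Light): Fleet A can switch to Light (11 → 19). Not NE.
(Rest, Moderate): Fleet A can switch to Moderate (5 → 20). Not NE.
(Rest, Heavy): Fleet B can switch to Light (5 → 18). Not NE.
(Light, Light): Fleet A gets 19, best alternative 11; Fleet B gets 13, best alternative 9. No profitable deviation — NE.
(Light, Moderate): Fleet A can switch to Rest (1 → 5). Not NE.
(Light, Heavy): Fleet A can switch to Rest (13 → 17). Not NE.
(Moderate, Light): Fleet A can switch to Rest (9 → 11). Not NE.
(Moderate, Moderate): Fleet A gets 20, best alternative 5; Fleet B gets 17, best alternative 12. No profitable deviation — NE.
(Moderate, Heavy): Fleet A can switch to Rest (8 → 17). Not NE.

(Light, Light), (Moderate, Moderate)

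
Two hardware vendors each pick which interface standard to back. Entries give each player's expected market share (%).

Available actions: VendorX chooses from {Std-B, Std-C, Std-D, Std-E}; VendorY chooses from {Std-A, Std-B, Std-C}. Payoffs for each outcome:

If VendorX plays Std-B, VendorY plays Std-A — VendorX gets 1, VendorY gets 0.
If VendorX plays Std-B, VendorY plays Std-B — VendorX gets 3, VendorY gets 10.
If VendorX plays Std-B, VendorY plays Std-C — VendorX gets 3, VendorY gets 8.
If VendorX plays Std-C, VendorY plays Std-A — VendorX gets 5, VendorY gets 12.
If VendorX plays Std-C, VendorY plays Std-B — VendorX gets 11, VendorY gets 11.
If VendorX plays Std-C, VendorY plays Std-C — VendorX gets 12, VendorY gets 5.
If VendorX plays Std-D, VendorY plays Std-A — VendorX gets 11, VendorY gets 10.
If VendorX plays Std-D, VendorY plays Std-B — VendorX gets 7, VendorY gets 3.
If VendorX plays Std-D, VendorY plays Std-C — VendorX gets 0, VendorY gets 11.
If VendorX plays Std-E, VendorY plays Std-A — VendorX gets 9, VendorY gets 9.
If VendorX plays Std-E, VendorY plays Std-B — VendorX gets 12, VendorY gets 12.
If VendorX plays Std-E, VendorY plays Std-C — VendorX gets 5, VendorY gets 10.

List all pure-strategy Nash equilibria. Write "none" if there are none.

(Std-E, Std-B)

VendorX against Std-A: payoffs 1, 5, 11, 9 → best response Std-D.
VendorX against Std-B: payoffs 3, 11, 7, 12 → best response Std-E.
VendorX against Std-C: payoffs 3, 12, 0, 5 → best response Std-C.
VendorY against Std-B: payoffs 0, 10, 8 → best response Std-B.
VendorY against Std-C: payoffs 12, 11, 5 → best response Std-A.
VendorY against Std-D: payoffs 10, 3, 11 → best response Std-C.
VendorY against Std-E: payoffs 9, 12, 10 → best response Std-B.
Mutual best responses: (Std-E, Std-B).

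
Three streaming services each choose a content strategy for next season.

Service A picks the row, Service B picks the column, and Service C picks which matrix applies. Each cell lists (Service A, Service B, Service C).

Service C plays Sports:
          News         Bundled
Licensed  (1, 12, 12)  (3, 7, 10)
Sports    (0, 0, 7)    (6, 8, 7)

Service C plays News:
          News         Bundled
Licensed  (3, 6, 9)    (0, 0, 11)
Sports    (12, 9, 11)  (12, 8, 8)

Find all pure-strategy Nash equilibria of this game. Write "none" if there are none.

The pure Nash equilibria are (Licensed, News, Sports) and (Sports, News, News).

Check each profile: it is a Nash equilibrium iff no player can strictly gain by switching unilaterally.
(Licensed, News, Sports): Service A gets 1, best alternative 0; Service B gets 12, best alternative 7; Service C gets 12, best alternative 9. No profitable deviation — NE.
(Licensed, News, News): Service A can switch to Sports (3 → 12). Not NE.
(Licensed, Bundled, Sports): Service A can switch to Sports (3 → 6). Not NE.
(Licensed, Bundled, News): Service A can switch to Sports (0 → 12). Not NE.
(Sports, News, Sports): Service A can switch to Licensed (0 → 1). Not NE.
(Sports, News, News): Service A gets 12, best alternative 3; Service B gets 9, best alternative 8; Service C gets 11, best alternative 7. No profitable deviation — NE.
(Sports, Bundled, Sports): Service C can switch to News (7 → 8). Not NE.
(Sports, Bundled, News): Service B can switch to News (8 → 9). Not NE.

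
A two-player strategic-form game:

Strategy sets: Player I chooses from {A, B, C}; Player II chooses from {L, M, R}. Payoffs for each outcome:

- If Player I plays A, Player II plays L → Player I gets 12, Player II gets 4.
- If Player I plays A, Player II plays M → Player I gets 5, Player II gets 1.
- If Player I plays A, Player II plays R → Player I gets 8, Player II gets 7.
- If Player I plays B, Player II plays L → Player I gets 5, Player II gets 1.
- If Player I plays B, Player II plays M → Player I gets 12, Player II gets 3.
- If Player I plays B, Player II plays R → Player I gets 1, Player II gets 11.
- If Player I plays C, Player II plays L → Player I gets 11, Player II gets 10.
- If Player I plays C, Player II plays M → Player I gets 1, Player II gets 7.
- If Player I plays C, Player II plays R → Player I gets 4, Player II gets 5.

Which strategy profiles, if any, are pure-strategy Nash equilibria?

(A, R)

(A, L): Player II can switch to R (4 → 7). Not NE.
(A, M): Player I can switch to B (5 → 12). Not NE.
(A, R): Player I gets 8, best alternative 4; Player II gets 7, best alternative 4. No profitable deviation — NE.
(B, L): Player I can switch to A (5 → 12). Not NE.
(B, M): Player II can switch to R (3 → 11). Not NE.
(B, R): Player I can switch to A (1 → 8). Not NE.
(C, L): Player I can switch to A (11 → 12). Not NE.
(C, M): Player I can switch to A (1 → 5). Not NE.
(C, R): Player I can switch to A (4 → 8). Not NE.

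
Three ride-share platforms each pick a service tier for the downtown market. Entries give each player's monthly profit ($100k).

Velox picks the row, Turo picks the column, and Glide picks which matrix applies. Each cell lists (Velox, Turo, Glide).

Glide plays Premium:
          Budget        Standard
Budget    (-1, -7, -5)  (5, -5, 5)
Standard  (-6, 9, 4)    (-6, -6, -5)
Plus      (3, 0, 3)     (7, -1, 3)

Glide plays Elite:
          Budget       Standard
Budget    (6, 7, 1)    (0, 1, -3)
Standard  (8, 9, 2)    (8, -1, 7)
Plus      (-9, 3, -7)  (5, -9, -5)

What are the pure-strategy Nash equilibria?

The unique pure-strategy Nash equilibrium is (Plus, Budget, Premium).

Velox against (Budget, Premium): payoffs -1, -6, 3 → best response Plus.
Velox against (Budget, Elite): payoffs 6, 8, -9 → best response Standard.
Velox against (Standard, Premium): payoffs 5, -6, 7 → best response Plus.
Velox against (Standard, Elite): payoffs 0, 8, 5 → best response Standard.
Turo against (Budget, Premium): payoffs -7, -5 → best response Standard.
Turo against (Budget, Elite): payoffs 7, 1 → best response Budget.
Turo against (Standard, Premium): payoffs 9, -6 → best response Budget.
Turo against (Standard, Elite): payoffs 9, -1 → best response Budget.
Turo against (Plus, Premium): payoffs 0, -1 → best response Budget.
Turo against (Plus, Elite): payoffs 3, -9 → best response Budget.
Glide against (Budget, Budget): payoffs -5, 1 → best response Elite.
Glide against (Budget, Standard): payoffs 5, -3 → best response Premium.
Glide against (Standard, Budget): payoffs 4, 2 → best response Premium.
Glide against (Standard, Standard): payoffs -5, 7 → best response Elite.
Glide against (Plus, Budget): payoffs 3, -7 → best response Premium.
Glide against (Plus, Standard): payoffs 3, -5 → best response Premium.
Mutual best responses: (Plus, Budget, Premium).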